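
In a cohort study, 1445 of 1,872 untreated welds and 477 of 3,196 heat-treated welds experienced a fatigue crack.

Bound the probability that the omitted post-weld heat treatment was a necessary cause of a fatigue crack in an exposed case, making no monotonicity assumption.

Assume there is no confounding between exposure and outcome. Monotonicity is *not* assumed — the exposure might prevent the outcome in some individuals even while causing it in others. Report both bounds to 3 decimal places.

0.807 ≤ PN ≤ 1.000

p₁ = P(outcome | exposed) = 1445/1872 = 0.7719
p₀ = P(outcome | unexposed) = 477/3196 = 0.14925
Under exogeneity alone the bounds on PN are max{0,(p₁−p₀)/p₁} ≤ PN ≤ min{1,(1−p₀)/p₁}.
  lower = (p₁ − p₀)/p₁ = 0.62265 / 0.7719 ≈ 0.8066
  upper = min{1, (1 − p₀)/p₁} = 0.85075 / 0.7719 ≈ 1.1021 → capped at 1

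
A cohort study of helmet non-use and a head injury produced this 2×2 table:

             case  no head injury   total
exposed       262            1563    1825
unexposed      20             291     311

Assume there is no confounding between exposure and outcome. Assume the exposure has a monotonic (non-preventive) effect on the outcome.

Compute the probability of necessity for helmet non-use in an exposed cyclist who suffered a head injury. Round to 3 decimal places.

PN ≈ 0.552

p₁ = P(outcome | exposed) = 262/1825 = 0.14356
p₀ = P(outcome | unexposed) = 20/311 = 0.064309
Under exogeneity and monotonicity, PN = (p₁ − p₀)/p₁.
PN = (0.14356 − 0.064309) / 0.14356 ≈ 0.5520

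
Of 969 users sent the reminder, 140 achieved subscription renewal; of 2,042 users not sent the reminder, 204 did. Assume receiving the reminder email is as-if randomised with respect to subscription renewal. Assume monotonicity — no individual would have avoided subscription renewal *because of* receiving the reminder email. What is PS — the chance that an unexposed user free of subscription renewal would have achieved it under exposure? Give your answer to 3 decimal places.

PS ≈ 0.050

p₁ = P(outcome | exposed) = 140/969 = 0.14448
p₀ = P(outcome | unexposed) = 204/2042 = 0.099902
Under exogeneity and monotonicity, PS = (p₁ − p₀) / (1 − p₀).
PS = (0.14448 − 0.099902) / (1 − 0.099902) = 0.044577 / 0.9001 ≈ 0.0495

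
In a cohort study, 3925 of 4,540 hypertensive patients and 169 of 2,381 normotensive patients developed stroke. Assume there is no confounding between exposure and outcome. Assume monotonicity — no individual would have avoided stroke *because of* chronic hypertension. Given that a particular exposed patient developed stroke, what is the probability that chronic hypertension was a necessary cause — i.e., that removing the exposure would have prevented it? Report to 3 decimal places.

p₁ = P(outcome | exposed) = 3925/4540 = 0.86454
p₀ = P(outcome | unexposed) = 169/2381 = 0.070979
Under exogeneity and monotonicity, PN = (p₁ − p₀) / p₁.
PN = (0.86454 − 0.070979) / 0.86454 = 0.79356 / 0.86454 ≈ 0.9179

PN ≈ 0.918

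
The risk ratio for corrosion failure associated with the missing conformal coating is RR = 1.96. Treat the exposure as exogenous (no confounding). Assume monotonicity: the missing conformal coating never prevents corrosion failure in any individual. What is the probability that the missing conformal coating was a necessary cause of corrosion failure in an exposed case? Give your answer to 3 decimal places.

PN ≈ 0.490

Under exogeneity and monotonicity, PN = (RR − 1) / RR = 1 − 1/RR.
PN = (1.96 − 1) / 1.96 = 0.96 / 1.96 ≈ 0.4898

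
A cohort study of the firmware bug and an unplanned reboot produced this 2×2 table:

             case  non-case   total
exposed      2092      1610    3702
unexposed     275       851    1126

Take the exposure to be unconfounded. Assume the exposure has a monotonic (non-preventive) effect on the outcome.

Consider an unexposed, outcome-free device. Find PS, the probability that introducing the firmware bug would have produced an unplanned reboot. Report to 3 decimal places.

p₁ = P(outcome | exposed) = 2092/3702 = 0.5651
p₀ = P(outcome | unexposed) = 275/1126 = 0.24423
Under exogeneity and monotonicity, PS = (p₁ − p₀) / (1 − p₀).
PS = (0.5651 − 0.24423) / (1 − 0.24423) = 0.32087 / 0.75577 ≈ 0.4246

PS ≈ 0.425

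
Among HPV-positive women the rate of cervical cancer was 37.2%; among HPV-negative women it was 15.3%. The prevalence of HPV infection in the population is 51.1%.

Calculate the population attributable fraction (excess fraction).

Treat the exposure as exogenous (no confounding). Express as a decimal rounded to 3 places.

p₁ = 0.372, p₀ = 0.153.
Overall risk P(Y=1) = π·p₁ + (1−π)·p₀ = 0.511×0.372 + 0.489×0.153 = 0.26491.
Under exogeneity, PAF = [P(Y=1) − p₀] / P(Y=1).
PAF = (0.26491 − 0.153) / 0.26491 ≈ 0.4224

PAF ≈ 0.422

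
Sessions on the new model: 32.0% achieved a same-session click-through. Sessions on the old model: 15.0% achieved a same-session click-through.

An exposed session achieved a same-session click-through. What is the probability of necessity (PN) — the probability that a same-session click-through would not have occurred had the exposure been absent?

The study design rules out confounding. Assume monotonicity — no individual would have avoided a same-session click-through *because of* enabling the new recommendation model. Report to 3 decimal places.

PN ≈ 0.531

p₁ = 0.32, p₀ = 0.15.
Under exogeneity and monotonicity, PN = (p₁ − p₀) / p₁.
PN = (0.32 − 0.15) / 0.32 = 0.17 / 0.32 ≈ 0.5312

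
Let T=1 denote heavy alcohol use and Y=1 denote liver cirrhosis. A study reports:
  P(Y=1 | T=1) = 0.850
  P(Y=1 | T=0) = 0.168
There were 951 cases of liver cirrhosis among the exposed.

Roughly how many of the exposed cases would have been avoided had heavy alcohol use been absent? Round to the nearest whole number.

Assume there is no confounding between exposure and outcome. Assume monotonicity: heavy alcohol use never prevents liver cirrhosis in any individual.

Let p₁ = 0.85, p₀ = 0.168.
PN = (p₁ − p₀)/p₁ = (0.85 − 0.168) / 0.85 ≈ 0.80235.
Attributable cases ≈ PN × (exposed cases) = 0.80235 × 951 ≈ 763.04.

about 763 cases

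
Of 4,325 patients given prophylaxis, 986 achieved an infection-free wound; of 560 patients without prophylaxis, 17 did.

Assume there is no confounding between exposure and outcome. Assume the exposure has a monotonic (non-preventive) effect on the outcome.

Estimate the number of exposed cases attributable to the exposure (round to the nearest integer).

about 855 cases

p₁ = P(outcome | exposed) = 986/4325 = 0.22798
p₀ = P(outcome | unexposed) = 17/560 = 0.030357
PN = (p₁ − p₀)/p₁ = (0.22798 − 0.030357) / 0.22798 ≈ 0.86684.
Attributable cases ≈ PN × (exposed cases) = 0.86684 × 986 ≈ 854.71.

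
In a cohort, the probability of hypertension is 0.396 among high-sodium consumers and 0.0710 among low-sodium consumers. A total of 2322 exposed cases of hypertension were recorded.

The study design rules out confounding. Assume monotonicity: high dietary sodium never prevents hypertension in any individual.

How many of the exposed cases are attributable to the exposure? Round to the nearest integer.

about 1906 cases

Let p₁ = 0.396, p₀ = 0.071.
PN = (p₁ − p₀)/p₁ = (0.396 − 0.071) / 0.396 ≈ 0.82071.
Attributable cases ≈ PN × (exposed cases) = 0.82071 × 2322 ≈ 1905.68.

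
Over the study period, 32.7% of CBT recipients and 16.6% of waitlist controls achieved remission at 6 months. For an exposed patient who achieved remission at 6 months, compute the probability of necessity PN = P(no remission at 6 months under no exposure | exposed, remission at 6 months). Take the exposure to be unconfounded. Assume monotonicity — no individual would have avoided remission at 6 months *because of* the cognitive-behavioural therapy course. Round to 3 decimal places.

p₁ = 0.327, p₀ = 0.166.
Under exogeneity and monotonicity, PN = (p₁ − p₀) / p₁.
PN = (0.327 − 0.166) / 0.327 = 0.161 / 0.327 ≈ 0.4924

PN ≈ 0.492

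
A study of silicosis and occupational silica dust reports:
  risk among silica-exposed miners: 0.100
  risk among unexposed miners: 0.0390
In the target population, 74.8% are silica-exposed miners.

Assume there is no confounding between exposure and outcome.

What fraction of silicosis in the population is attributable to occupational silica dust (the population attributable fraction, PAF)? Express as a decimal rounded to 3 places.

Let p₁ = 0.1, p₀ = 0.039.
Overall risk P(Y=1) = π·p₁ + (1−π)·p₀ = 0.748×0.1 + 0.252×0.039 = 0.084628.
Under exogeneity, PAF = [P(Y=1) − p₀] / P(Y=1).
PAF = (0.084628 − 0.039) / 0.084628 ≈ 0.5392

PAF ≈ 0.539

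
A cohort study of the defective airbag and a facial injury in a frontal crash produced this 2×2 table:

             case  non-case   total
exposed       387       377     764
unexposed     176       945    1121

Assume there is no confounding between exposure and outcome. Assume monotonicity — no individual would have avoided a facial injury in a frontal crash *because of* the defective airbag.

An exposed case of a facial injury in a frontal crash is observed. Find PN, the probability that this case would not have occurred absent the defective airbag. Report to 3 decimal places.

p₁ = P(outcome | exposed) = 387/764 = 0.50654
p₀ = P(outcome | unexposed) = 176/1121 = 0.157
Under exogeneity and monotonicity, PN = (p₁ − p₀)/p₁.
PN = (0.50654 − 0.157) / 0.50654 ≈ 0.6901

PN ≈ 0.690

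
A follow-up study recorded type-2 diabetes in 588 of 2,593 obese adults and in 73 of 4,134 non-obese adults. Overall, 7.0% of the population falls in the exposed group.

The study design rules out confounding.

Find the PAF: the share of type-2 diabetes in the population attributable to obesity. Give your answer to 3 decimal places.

p₁ = P(outcome | exposed) = 588/2593 = 0.22676
p₀ = P(outcome | unexposed) = 73/4134 = 0.017658
Overall risk P(Y=1) = π·p₁ + (1−π)·p₀ = 0.07×0.22676 + 0.93×0.017658 = 0.032296.
Under exogeneity, PAF = [P(Y=1) − p₀] / P(Y=1).
PAF = (0.032296 − 0.017658) / 0.032296 ≈ 0.4532

PAF ≈ 0.453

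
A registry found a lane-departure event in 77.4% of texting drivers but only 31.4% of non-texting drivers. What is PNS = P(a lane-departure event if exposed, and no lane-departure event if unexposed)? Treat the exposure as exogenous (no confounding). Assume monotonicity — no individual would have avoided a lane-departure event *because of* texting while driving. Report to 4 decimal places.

PNS ≈ 0.4600

p₁ = 0.774, p₀ = 0.314.
Under exogeneity and monotonicity, PNS = p₁ − p₀.
PNS = 0.774 − 0.314 = 0.46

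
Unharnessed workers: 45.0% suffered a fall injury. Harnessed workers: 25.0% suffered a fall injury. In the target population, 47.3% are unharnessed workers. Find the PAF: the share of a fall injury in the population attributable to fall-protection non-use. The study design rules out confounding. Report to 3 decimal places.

PAF ≈ 0.275

p₁ = 0.45, p₀ = 0.25.
Overall risk P(Y=1) = π·p₁ + (1−π)·p₀ = 0.473×0.45 + 0.527×0.25 = 0.3446.
Under exogeneity, PAF = [P(Y=1) − p₀] / P(Y=1).
PAF = (0.3446 − 0.25) / 0.3446 ≈ 0.2745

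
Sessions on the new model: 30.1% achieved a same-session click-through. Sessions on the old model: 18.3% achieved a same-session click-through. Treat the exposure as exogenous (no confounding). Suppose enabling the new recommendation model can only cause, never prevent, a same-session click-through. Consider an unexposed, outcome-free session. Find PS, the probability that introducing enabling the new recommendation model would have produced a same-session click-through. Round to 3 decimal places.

p₁ = 0.301, p₀ = 0.183.
Under exogeneity and monotonicity, PS = (p₁ − p₀) / (1 − p₀).
PS = (0.301 − 0.183) / (1 − 0.183) = 0.118 / 0.817 ≈ 0.1444

PS ≈ 0.144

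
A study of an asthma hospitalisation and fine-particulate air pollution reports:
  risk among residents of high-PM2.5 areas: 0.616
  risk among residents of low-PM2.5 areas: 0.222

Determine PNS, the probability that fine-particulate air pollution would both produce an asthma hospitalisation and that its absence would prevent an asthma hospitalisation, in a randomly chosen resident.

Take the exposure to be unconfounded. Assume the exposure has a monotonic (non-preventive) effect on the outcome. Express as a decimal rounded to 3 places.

PNS ≈ 0.394

Let p₁ = 0.616, p₀ = 0.222.
Under exogeneity and monotonicity, PNS = p₁ − p₀.
PNS = 0.616 − 0.222 = 0.394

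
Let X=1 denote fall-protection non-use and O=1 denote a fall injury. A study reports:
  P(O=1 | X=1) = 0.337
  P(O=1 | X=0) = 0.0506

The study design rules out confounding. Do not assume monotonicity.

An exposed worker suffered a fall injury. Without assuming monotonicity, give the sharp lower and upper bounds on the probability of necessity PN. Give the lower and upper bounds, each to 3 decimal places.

Let p₁ = 0.337, p₀ = 0.0506.
Under exogeneity alone the bounds on PN are max{0,(p₁−p₀)/p₁} ≤ PN ≤ min{1,(1−p₀)/p₁}.
  lower = (p₁ − p₀)/p₁ = 0.2864 / 0.337 ≈ 0.8499
  upper = min{1, (1 − p₀)/p₁} = 0.9494 / 0.337 ≈ 2.8172 → capped at 1

0.850 ≤ PN ≤ 1.000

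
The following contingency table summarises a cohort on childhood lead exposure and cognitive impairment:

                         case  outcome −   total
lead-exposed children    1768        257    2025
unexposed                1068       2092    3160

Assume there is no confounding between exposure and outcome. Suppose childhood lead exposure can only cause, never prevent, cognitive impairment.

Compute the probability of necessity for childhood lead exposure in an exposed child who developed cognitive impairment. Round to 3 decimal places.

p₁ = P(outcome | exposed) = 1768/2025 = 0.87309
p₀ = P(outcome | unexposed) = 1068/3160 = 0.33797
Under exogeneity and monotonicity, PN = (p₁ − p₀) / p₁.
PN = (0.87309 − 0.33797) / 0.87309 = 0.53511 / 0.87309 ≈ 0.6129

PN ≈ 0.613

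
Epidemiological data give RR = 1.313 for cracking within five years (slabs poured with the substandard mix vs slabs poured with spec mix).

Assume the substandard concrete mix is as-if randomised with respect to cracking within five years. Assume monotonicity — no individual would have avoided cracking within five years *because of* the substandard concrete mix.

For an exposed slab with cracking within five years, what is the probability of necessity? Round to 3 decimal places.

Under exogeneity and monotonicity, PN = (RR − 1) / RR = 1 − 1/RR.
PN = (1.313 − 1) / 1.313 = 0.313 / 1.313 ≈ 0.2384

PN ≈ 0.238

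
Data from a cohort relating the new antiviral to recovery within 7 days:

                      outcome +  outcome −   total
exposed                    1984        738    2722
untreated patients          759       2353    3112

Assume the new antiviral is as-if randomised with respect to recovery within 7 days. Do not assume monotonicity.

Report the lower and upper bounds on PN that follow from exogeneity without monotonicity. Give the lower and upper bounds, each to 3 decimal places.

p₁ = P(outcome | exposed) = 1984/2722 = 0.72888
p₀ = P(outcome | unexposed) = 759/3112 = 0.24389
Under exogeneity alone the bounds on PN are max{0,(p₁−p₀)/p₁} ≤ PN ≤ min{1,(1−p₀)/p₁}.
  lower = (p₁ − p₀)/p₁ = 0.48498 / 0.72888 ≈ 0.6654
  upper = min{1, (1 − p₀)/p₁} = 0.75611 / 0.72888 ≈ 1.0374 → capped at 1

0.665 ≤ PN ≤ 1.000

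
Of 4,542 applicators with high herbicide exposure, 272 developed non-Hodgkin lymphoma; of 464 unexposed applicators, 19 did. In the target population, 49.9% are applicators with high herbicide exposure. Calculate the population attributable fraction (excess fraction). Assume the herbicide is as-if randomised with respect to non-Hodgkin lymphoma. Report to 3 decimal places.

p₁ = P(outcome | exposed) = 272/4542 = 0.059886
p₀ = P(outcome | unexposed) = 19/464 = 0.040948
Overall risk P(Y=1) = π·p₁ + (1−π)·p₀ = 0.499×0.059886 + 0.501×0.040948 = 0.050398.
Under exogeneity, PAF = [P(Y=1) − p₀] / P(Y=1).
PAF = (0.050398 − 0.040948) / 0.050398 ≈ 0.1875

PAF ≈ 0.188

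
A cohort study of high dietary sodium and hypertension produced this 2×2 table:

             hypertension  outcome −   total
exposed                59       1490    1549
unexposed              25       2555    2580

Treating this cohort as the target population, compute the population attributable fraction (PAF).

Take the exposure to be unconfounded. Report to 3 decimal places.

PAF ≈ 0.524

p₁ = P(outcome | exposed) = 59/1549 = 0.038089
p₀ = P(outcome | unexposed) = 25/2580 = 0.0096899
Exposure prevalence π = 1549/4129 = 0.37515; overall risk P(Y=1) = 0.020344.
Under exogeneity, PAF = [P(Y=1) − p₀]/P(Y=1).
PAF = (0.020344 − 0.0096899) / 0.020344 ≈ 0.5237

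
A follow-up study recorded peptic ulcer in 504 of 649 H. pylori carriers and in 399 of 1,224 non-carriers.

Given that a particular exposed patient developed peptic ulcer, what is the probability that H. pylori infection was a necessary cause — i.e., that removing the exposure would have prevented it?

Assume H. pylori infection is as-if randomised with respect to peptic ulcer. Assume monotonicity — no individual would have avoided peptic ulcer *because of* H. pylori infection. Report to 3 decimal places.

PN ≈ 0.580

p₁ = P(outcome | exposed) = 504/649 = 0.77658
p₀ = P(outcome | unexposed) = 399/1224 = 0.32598
Under exogeneity and monotonicity, PN = (p₁ − p₀) / p₁.
PN = (0.77658 − 0.32598) / 0.77658 = 0.4506 / 0.77658 ≈ 0.5802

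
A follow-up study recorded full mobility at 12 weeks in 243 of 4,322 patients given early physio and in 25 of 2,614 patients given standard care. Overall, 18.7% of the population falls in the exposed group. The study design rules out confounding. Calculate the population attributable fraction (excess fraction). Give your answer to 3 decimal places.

p₁ = P(outcome | exposed) = 243/4322 = 0.056224
p₀ = P(outcome | unexposed) = 25/2614 = 0.0095639
Overall risk P(Y=1) = π·p₁ + (1−π)·p₀ = 0.187×0.056224 + 0.813×0.0095639 = 0.018289.
Under exogeneity, PAF = [P(Y=1) − p₀] / P(Y=1).
PAF = (0.018289 − 0.0095639) / 0.018289 ≈ 0.4771

PAF ≈ 0.477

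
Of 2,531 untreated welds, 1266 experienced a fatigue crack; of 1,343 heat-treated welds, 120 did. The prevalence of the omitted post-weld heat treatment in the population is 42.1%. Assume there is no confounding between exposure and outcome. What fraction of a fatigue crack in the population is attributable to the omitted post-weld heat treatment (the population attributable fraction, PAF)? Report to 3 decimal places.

p₁ = P(outcome | exposed) = 1266/2531 = 0.5002
p₀ = P(outcome | unexposed) = 120/1343 = 0.089352
Overall risk P(Y=1) = π·p₁ + (1−π)·p₀ = 0.421×0.5002 + 0.579×0.089352 = 0.26232.
Under exogeneity, PAF = [P(Y=1) − p₀] / P(Y=1).
PAF = (0.26232 − 0.089352) / 0.26232 ≈ 0.6594

PAF ≈ 0.659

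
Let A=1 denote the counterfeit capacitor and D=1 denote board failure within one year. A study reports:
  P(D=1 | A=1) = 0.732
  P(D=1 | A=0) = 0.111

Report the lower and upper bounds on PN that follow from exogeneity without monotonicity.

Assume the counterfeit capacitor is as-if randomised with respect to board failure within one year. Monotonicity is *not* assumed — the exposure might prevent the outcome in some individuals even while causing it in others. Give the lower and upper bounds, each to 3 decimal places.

Let p₁ = 0.732, p₀ = 0.111.
Under exogeneity alone the bounds on PN are max{0,(p₁−p₀)/p₁} ≤ PN ≤ min{1,(1−p₀)/p₁}.
  lower = (p₁ − p₀)/p₁ = 0.621 / 0.732 ≈ 0.8484
  upper = min{1, (1 − p₀)/p₁} = 0.889 / 0.732 ≈ 1.2145 → capped at 1

0.848 ≤ PN ≤ 1.000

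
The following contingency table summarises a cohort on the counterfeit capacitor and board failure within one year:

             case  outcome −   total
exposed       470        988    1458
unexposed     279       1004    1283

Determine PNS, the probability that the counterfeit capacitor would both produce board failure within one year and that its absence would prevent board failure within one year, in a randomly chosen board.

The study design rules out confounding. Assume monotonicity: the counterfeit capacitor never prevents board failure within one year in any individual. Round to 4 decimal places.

PNS ≈ 0.1049

p₁ = P(outcome | exposed) = 470/1458 = 0.32236
p₀ = P(outcome | unexposed) = 279/1283 = 0.21746
Under exogeneity and monotonicity, PNS = p₁ − p₀.
PNS = 0.32236 − 0.21746 = 0.1049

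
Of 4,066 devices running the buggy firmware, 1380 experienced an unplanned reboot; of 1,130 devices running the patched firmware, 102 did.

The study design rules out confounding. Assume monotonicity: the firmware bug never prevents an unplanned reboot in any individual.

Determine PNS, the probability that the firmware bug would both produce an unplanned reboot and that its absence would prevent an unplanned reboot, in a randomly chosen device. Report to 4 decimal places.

p₁ = P(outcome | exposed) = 1380/4066 = 0.3394
p₀ = P(outcome | unexposed) = 102/1130 = 0.090265
Under exogeneity and monotonicity, PNS = p₁ − p₀.
PNS = 0.3394 − 0.090265 = 0.24913

PNS ≈ 0.2491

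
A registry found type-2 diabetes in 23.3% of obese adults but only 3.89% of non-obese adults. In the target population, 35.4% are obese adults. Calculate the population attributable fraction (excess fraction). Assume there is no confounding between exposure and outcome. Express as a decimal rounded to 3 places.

p₁ = 0.233, p₀ = 0.0389.
Overall risk P(Y=1) = π·p₁ + (1−π)·p₀ = 0.354×0.233 + 0.646×0.0389 = 0.10761.
Under exogeneity, PAF = [P(Y=1) − p₀] / P(Y=1).
PAF = (0.10761 − 0.0389) / 0.10761 ≈ 0.6385

PAF ≈ 0.639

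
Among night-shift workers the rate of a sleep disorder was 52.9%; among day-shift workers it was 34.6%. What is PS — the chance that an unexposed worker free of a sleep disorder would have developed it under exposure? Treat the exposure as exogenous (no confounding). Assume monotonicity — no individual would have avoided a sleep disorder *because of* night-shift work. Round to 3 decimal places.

p₁ = 0.529, p₀ = 0.346.
Under exogeneity and monotonicity, PS = (p₁ − p₀) / (1 − p₀).
PS = (0.529 − 0.346) / (1 − 0.346) = 0.183 / 0.654 ≈ 0.2798

PS ≈ 0.280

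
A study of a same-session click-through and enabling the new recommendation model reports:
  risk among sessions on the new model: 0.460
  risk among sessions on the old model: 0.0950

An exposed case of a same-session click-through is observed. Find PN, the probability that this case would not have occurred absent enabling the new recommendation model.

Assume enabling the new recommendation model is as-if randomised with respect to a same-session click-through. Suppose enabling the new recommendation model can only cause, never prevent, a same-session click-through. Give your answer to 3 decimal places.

PN ≈ 0.793

Let p₁ = 0.46, p₀ = 0.095.
Under exogeneity and monotonicity, PN = (p₁ − p₀) / p₁.
PN = (0.46 − 0.095) / 0.46 = 0.365 / 0.46 ≈ 0.7935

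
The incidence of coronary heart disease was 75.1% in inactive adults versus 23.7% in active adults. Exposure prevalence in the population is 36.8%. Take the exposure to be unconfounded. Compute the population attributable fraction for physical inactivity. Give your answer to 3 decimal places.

PAF ≈ 0.444

p₁ = 0.751, p₀ = 0.237.
Overall risk P(Y=1) = π·p₁ + (1−π)·p₀ = 0.368×0.751 + 0.632×0.237 = 0.42615.
Under exogeneity, PAF = [P(Y=1) − p₀] / P(Y=1).
PAF = (0.42615 − 0.237) / 0.42615 ≈ 0.4439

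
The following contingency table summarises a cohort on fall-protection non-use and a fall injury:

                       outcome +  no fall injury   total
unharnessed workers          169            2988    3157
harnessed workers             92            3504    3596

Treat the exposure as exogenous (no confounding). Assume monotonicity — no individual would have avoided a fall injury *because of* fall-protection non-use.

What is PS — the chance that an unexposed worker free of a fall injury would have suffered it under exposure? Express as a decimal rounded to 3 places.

p₁ = P(outcome | exposed) = 169/3157 = 0.053532
p₀ = P(outcome | unexposed) = 92/3596 = 0.025584
Under exogeneity and monotonicity, PS = (p₁ − p₀)/(1 − p₀).
PS = (0.053532 − 0.025584) / 0.97442 ≈ 0.0287

PS ≈ 0.029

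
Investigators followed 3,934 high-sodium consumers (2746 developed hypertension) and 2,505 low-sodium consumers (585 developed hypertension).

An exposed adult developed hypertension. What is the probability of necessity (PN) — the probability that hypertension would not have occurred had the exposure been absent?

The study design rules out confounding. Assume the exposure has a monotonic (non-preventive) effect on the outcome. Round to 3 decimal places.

PN ≈ 0.665

p₁ = P(outcome | exposed) = 2746/3934 = 0.69802
p₀ = P(outcome | unexposed) = 585/2505 = 0.23353
Under exogeneity and monotonicity, PN = (p₁ − p₀) / p₁.
PN = (0.69802 − 0.23353) / 0.69802 = 0.46448 / 0.69802 ≈ 0.6654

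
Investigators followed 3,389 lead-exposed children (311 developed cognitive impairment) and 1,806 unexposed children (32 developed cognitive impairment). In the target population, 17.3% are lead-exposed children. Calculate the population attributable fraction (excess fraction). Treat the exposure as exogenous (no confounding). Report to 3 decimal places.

p₁ = P(outcome | exposed) = 311/3389 = 0.091767
p₀ = P(outcome | unexposed) = 32/1806 = 0.017719
Overall risk P(Y=1) = π·p₁ + (1−π)·p₀ = 0.173×0.091767 + 0.827×0.017719 = 0.030529.
Under exogeneity, PAF = [P(Y=1) − p₀] / P(Y=1).
PAF = (0.030529 − 0.017719) / 0.030529 ≈ 0.4196

PAF ≈ 0.420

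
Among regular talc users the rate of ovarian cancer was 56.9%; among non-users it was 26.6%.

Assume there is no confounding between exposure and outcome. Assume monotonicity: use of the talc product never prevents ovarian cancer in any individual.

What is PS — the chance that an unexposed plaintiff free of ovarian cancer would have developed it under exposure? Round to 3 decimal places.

p₁ = 0.569, p₀ = 0.266.
Under exogeneity and monotonicity, PS = (p₁ − p₀) / (1 − p₀).
PS = (0.569 − 0.266) / (1 − 0.266) = 0.303 / 0.734 ≈ 0.4128

PS ≈ 0.413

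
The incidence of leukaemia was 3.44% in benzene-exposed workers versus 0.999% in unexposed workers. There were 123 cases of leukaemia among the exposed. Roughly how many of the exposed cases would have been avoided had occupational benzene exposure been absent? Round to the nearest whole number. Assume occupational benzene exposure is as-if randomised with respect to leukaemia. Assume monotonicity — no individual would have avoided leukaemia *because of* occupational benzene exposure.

about 87 cases

p₁ = 0.0344, p₀ = 0.00999.
PN = (p₁ − p₀)/p₁ = (0.0344 − 0.00999) / 0.0344 ≈ 0.70959.
Attributable cases ≈ PN × (exposed cases) = 0.70959 × 123 ≈ 87.28.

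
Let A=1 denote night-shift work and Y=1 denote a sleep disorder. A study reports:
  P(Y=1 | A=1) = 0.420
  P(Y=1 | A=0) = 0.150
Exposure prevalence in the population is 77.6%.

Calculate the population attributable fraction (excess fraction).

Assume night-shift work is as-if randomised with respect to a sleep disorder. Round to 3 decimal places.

Let p₁ = 0.42, p₀ = 0.15.
Overall risk P(Y=1) = π·p₁ + (1−π)·p₀ = 0.776×0.42 + 0.224×0.15 = 0.35952.
Under exogeneity, PAF = [P(Y=1) − p₀] / P(Y=1).
PAF = (0.35952 − 0.15) / 0.35952 ≈ 0.5828

PAF ≈ 0.583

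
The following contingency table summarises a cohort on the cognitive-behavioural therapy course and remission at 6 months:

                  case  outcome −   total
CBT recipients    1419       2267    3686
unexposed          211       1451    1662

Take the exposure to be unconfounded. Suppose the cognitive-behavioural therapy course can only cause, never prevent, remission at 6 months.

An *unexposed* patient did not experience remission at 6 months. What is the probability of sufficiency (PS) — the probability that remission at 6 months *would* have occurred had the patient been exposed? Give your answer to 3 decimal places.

PS ≈ 0.296

p₁ = P(outcome | exposed) = 1419/3686 = 0.38497
p₀ = P(outcome | unexposed) = 211/1662 = 0.12696
Under exogeneity and monotonicity, PS = (p₁ − p₀) / (1 − p₀).
PS = (0.38497 − 0.12696) / (1 − 0.12696) = 0.25801 / 0.87304 ≈ 0.2955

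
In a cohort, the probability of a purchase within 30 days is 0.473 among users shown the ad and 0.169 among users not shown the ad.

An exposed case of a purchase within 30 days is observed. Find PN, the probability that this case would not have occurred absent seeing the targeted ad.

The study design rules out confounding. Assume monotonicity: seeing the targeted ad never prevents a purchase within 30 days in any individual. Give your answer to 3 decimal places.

Let p₁ = 0.473, p₀ = 0.169.
Under exogeneity and monotonicity, PN = (p₁ − p₀) / p₁.
PN = (0.473 − 0.169) / 0.473 = 0.304 / 0.473 ≈ 0.6427

PN ≈ 0.643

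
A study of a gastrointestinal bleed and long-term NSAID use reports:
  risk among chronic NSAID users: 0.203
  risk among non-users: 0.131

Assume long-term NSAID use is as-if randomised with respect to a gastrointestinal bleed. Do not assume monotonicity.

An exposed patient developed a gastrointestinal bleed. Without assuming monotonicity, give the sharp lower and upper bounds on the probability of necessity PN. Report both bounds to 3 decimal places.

Let p₁ = 0.203, p₀ = 0.131.
Under exogeneity alone the bounds on PN are max{0,(p₁−p₀)/p₁} ≤ PN ≤ min{1,(1−p₀)/p₁}.
  lower = (p₁ − p₀)/p₁ = 0.072 / 0.203 ≈ 0.3547
  upper = min{1, (1 − p₀)/p₁} = 0.869 / 0.203 ≈ 4.2808 → capped at 1

0.355 ≤ PN ≤ 1.000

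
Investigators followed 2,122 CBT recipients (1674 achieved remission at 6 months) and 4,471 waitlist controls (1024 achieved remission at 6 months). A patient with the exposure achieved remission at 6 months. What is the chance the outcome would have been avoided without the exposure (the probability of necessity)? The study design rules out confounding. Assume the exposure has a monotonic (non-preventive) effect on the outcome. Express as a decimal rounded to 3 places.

p₁ = P(outcome | exposed) = 1674/2122 = 0.78888
p₀ = P(outcome | unexposed) = 1024/4471 = 0.22903
Under exogeneity and monotonicity, PN = (p₁ − p₀) / p₁.
PN = (0.78888 − 0.22903) / 0.78888 = 0.55985 / 0.78888 ≈ 0.7097

PN ≈ 0.710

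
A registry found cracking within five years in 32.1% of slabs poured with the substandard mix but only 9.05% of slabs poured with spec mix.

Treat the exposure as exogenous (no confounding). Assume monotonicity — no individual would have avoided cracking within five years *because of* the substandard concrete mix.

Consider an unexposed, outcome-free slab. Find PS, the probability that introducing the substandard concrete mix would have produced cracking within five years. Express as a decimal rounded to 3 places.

p₁ = 0.321, p₀ = 0.0905.
Under exogeneity and monotonicity, PS = (p₁ − p₀) / (1 − p₀).
PS = (0.321 − 0.0905) / (1 − 0.0905) = 0.2305 / 0.9095 ≈ 0.2534

PS ≈ 0.253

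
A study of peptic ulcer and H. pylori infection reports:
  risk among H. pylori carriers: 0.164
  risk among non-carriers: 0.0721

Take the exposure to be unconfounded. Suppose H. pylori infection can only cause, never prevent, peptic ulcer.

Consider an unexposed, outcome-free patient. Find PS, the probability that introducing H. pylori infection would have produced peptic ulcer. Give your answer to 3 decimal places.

PS ≈ 0.099

Let p₁ = 0.164, p₀ = 0.0721.
Under exogeneity and monotonicity, PS = (p₁ − p₀) / (1 − p₀).
PS = (0.164 − 0.0721) / (1 − 0.0721) = 0.0919 / 0.9279 ≈ 0.0990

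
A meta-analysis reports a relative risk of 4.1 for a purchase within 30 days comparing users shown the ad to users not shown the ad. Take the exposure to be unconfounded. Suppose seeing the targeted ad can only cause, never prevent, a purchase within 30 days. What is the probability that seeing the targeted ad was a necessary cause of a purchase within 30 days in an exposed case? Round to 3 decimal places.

PN ≈ 0.756

Under exogeneity and monotonicity, PN = (RR − 1) / RR = 1 − 1/RR.
PN = (4.1 − 1) / 4.1 = 3.1 / 4.1 ≈ 0.7561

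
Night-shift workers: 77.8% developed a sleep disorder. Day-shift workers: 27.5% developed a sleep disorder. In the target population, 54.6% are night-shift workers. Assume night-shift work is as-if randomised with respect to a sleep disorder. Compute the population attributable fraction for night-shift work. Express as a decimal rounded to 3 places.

p₁ = 0.778, p₀ = 0.275.
Overall risk P(Y=1) = π·p₁ + (1−π)·p₀ = 0.546×0.778 + 0.454×0.275 = 0.54964.
Under exogeneity, PAF = [P(Y=1) − p₀] / P(Y=1).
PAF = (0.54964 − 0.275) / 0.54964 ≈ 0.4997

PAF ≈ 0.500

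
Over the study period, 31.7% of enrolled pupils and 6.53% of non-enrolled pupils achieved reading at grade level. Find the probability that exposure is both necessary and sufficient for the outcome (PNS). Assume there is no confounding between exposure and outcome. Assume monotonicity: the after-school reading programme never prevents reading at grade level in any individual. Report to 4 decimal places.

PNS ≈ 0.2517

p₁ = 0.317, p₀ = 0.0653.
Under exogeneity and monotonicity, PNS = p₁ − p₀.
PNS = 0.317 − 0.0653 = 0.2517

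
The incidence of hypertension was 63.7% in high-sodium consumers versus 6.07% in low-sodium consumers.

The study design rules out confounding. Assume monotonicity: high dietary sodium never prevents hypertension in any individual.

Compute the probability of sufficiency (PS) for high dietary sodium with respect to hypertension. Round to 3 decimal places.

p₁ = 0.637, p₀ = 0.0607.
Under exogeneity and monotonicity, PS = (p₁ − p₀) / (1 − p₀).
PS = (0.637 − 0.0607) / (1 − 0.0607) = 0.5763 / 0.9393 ≈ 0.6135

PS ≈ 0.614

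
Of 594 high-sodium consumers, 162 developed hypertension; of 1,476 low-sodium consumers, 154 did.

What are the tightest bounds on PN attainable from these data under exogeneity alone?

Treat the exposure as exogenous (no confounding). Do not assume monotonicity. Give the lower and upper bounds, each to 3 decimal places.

p₁ = P(outcome | exposed) = 162/594 = 0.27273
p₀ = P(outcome | unexposed) = 154/1476 = 0.10434
Under exogeneity alone the bounds on PN are max{0,(p₁−p₀)/p₁} ≤ PN ≤ min{1,(1−p₀)/p₁}.
  lower = (p₁ − p₀)/p₁ = 0.16839 / 0.27273 ≈ 0.6174
  upper = min{1, (1 − p₀)/p₁} = 0.89566 / 0.27273 ≈ 3.2841 → capped at 1

0.617 ≤ PN ≤ 1.000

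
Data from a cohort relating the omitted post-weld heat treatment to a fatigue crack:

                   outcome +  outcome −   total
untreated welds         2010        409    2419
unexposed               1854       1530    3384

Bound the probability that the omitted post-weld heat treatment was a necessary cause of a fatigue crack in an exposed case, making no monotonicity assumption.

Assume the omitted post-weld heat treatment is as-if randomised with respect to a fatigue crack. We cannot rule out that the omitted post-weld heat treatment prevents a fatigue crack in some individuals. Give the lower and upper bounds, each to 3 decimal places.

0.341 ≤ PN ≤ 0.544

p₁ = P(outcome | exposed) = 2010/2419 = 0.83092
p₀ = P(outcome | unexposed) = 1854/3384 = 0.54787
Under exogeneity alone the bounds on PN are max{0,(p₁−p₀)/p₁} ≤ PN ≤ min{1,(1−p₀)/p₁}.
  lower = (p₁ − p₀)/p₁ = 0.28305 / 0.83092 ≈ 0.3406
  upper = min{1, (1 − p₀)/p₁} = 0.45213 / 0.83092 ≈ 0.5441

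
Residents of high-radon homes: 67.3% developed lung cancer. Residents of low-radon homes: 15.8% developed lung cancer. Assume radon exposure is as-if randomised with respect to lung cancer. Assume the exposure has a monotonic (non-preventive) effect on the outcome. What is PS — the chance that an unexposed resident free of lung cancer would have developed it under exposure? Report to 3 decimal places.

p₁ = 0.673, p₀ = 0.158.
Under exogeneity and monotonicity, PS = (p₁ − p₀) / (1 − p₀).
PS = (0.673 − 0.158) / (1 − 0.158) = 0.515 / 0.842 ≈ 0.6116

PS ≈ 0.612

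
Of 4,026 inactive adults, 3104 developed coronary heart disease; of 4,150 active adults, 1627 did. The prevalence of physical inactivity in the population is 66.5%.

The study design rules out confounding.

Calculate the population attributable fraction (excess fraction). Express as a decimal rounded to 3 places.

PAF ≈ 0.391

p₁ = P(outcome | exposed) = 3104/4026 = 0.77099
p₀ = P(outcome | unexposed) = 1627/4150 = 0.39205
Overall risk P(Y=1) = π·p₁ + (1−π)·p₀ = 0.665×0.77099 + 0.335×0.39205 = 0.64404.
Under exogeneity, PAF = [P(Y=1) − p₀] / P(Y=1).
PAF = (0.64404 − 0.39205) / 0.64404 ≈ 0.3913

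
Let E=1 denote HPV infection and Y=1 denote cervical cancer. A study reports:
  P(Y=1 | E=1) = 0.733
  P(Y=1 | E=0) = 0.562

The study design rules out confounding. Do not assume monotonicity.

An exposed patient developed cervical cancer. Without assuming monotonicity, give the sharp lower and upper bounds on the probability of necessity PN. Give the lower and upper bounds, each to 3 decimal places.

0.233 ≤ PN ≤ 0.598

Let p₁ = 0.733, p₀ = 0.562.
Under exogeneity alone the bounds on PN are max{0,(p₁−p₀)/p₁} ≤ PN ≤ min{1,(1−p₀)/p₁}.
  lower = (p₁ − p₀)/p₁ = 0.171 / 0.733 ≈ 0.2333
  upper = min{1, (1 − p₀)/p₁} = 0.438 / 0.733 ≈ 0.5975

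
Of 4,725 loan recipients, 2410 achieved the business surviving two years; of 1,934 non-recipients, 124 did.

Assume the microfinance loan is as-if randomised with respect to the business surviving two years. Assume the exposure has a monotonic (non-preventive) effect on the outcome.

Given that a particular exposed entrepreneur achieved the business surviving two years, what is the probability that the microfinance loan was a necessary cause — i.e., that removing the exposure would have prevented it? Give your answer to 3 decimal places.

PN ≈ 0.874

p₁ = P(outcome | exposed) = 2410/4725 = 0.51005
p₀ = P(outcome | unexposed) = 124/1934 = 0.064116
Under exogeneity and monotonicity, PN = (p₁ − p₀) / p₁.
PN = (0.51005 − 0.064116) / 0.51005 = 0.44594 / 0.51005 ≈ 0.8743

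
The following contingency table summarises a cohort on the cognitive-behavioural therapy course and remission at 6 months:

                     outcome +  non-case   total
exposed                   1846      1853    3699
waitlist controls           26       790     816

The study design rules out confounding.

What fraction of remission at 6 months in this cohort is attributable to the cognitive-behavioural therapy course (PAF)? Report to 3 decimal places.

p₁ = P(outcome | exposed) = 1846/3699 = 0.49905
p₀ = P(outcome | unexposed) = 26/816 = 0.031863
Exposure prevalence π = 3699/4515 = 0.81927; overall risk P(Y=1) = 0.41462.
Under exogeneity, PAF = [P(Y=1) − p₀]/P(Y=1).
PAF = (0.41462 − 0.031863) / 0.41462 ≈ 0.9232

PAF ≈ 0.923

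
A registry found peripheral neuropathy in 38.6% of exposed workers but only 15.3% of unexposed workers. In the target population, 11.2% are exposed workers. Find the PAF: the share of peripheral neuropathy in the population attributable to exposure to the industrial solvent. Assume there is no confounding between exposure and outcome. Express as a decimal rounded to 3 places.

PAF ≈ 0.146

p₁ = 0.386, p₀ = 0.153.
Overall risk P(Y=1) = π·p₁ + (1−π)·p₀ = 0.112×0.386 + 0.888×0.153 = 0.1791.
Under exogeneity, PAF = [P(Y=1) − p₀] / P(Y=1).
PAF = (0.1791 − 0.153) / 0.1791 ≈ 0.1457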